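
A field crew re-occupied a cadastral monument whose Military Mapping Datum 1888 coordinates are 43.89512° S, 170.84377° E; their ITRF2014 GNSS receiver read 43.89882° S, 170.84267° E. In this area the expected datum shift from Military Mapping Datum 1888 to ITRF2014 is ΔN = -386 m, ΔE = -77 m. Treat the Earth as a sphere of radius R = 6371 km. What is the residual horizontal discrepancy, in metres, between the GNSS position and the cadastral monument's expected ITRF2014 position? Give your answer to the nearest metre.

Observed coordinate differences: Δφ = -0.00370°, Δλ = -0.00110°.
Converting to metres (1° lat = 111195 m, cos φ = 0.720610): observed ΔN = -411.4 m, observed ΔE = -88.1 m.
Subtracting the expected shift leaves a residual of -411.4 − (-386) = -25.4 m north and -88.1 − (-77) = -11.1 m east.
Residual distance = √((-25.4)² + (-11.1)²) = 27.8 m.

28 m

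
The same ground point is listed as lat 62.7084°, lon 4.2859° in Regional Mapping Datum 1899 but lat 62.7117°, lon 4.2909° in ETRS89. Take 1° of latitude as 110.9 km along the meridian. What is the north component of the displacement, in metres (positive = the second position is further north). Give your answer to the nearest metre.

ΔN = 366 m

Δφ = 62.7117° − 62.7084° = +0.0033°; Δλ = 4.2909° − 4.2859° = +0.0050°.
ΔN = Δφ × 110900 = 366.0 m; ΔE = Δλ × 110900 × cos(62.7084°) = +0.0050 × 110900 × 0.458519 = 254.2 m.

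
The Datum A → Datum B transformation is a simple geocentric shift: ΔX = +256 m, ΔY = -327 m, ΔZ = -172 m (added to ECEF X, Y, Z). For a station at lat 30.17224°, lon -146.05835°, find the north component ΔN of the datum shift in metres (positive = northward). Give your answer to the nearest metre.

ΔN = -134 m

At φ = 30.17224°, λ = -146.05835°: sin φ = 0.502601, cos φ = 0.864518, sin λ = -0.558348, cos λ = -0.829607.
ΔN = −sin φ cos λ·ΔX − sin φ sin λ·ΔY + cos φ·ΔZ = −(0.502601)(-0.829607)(256) − (0.502601)(-0.558348)(-327) + (0.864518)(-172) = -133.72 m.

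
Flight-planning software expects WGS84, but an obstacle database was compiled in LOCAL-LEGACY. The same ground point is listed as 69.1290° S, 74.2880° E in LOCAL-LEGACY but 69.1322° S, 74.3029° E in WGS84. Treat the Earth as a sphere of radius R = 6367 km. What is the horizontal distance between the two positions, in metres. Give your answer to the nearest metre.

Δφ = -69.1322° − -69.1290° = -0.0032°; Δλ = 74.3029° − 74.2880° = +0.0149°.
1° along a meridian = πR/180 = 111125 m.
ΔN = Δφ × 111125 = -355.6 m; ΔE = Δλ × 111125 × cos(-69.1290°) = +0.0149 × 111125 × 0.356265 = 589.9 m.
Distance = √(ΔE² + ΔN²) = √(589.9² + (-355.6)²) = 688.8 m.

689 m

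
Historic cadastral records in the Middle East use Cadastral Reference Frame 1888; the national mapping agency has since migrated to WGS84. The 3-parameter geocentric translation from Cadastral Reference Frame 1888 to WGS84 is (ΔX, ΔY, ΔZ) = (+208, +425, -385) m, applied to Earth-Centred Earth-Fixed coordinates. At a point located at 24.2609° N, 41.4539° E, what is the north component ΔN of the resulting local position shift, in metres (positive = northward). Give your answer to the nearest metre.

At φ = 24.2609°, λ = 41.4539°: sin φ = 0.410892, cos φ = 0.911684, sin λ = 0.662017, cos λ = 0.749489.
ΔN = −sin φ cos λ·ΔX − sin φ sin λ·ΔY + cos φ·ΔZ = −(0.410892)(0.749489)(208) − (0.410892)(0.662017)(425) + (0.911684)(-385) = -530.66 m.

ΔN = -531 m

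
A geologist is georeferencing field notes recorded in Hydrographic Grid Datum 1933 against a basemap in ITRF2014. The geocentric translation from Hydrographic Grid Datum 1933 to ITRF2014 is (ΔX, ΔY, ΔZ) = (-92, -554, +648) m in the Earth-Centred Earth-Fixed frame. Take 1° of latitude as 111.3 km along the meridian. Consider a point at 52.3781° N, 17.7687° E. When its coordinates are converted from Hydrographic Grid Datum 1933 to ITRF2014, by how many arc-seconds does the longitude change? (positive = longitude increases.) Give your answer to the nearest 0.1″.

sin φ = 0.792056, cos φ = 0.610448, sin λ = 0.305175, cos λ = 0.952296.
East component: ΔE = −sin λ·ΔX + cos λ·ΔY = −(0.305175)(-92) + (0.952296)(-554) = -499.50 m.
1° of latitude spans 111300 m; at latitude φ, 1° of longitude spans that × cos φ = 67942.9 m, so Δλ = -499.50 / 67942.9 × 3600 = -26.466″.

Δλ = -26.5″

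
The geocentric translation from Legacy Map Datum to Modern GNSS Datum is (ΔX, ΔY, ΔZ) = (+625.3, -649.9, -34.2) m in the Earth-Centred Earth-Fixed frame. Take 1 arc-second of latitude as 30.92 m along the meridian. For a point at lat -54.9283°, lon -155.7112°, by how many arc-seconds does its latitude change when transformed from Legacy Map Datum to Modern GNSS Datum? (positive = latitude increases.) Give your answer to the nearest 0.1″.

Δφ = -8.6″

sin φ = -0.818434, cos φ = 0.574601, sin λ = -0.411336, cos λ = -0.911484.
North component: ΔN = −sin φ cos λ·ΔX − sin φ sin λ·ΔY + cos φ·ΔZ = −(-0.818434)(-0.911484)(625.3) − (-0.818434)(-0.411336)(-649.9) + (0.574601)(-34.2) = -267.33 m.
1° of latitude spans 3600 × 30.92 = 111312 m, so Δφ = -267.33 / 111312 × 3600 = -8.646″.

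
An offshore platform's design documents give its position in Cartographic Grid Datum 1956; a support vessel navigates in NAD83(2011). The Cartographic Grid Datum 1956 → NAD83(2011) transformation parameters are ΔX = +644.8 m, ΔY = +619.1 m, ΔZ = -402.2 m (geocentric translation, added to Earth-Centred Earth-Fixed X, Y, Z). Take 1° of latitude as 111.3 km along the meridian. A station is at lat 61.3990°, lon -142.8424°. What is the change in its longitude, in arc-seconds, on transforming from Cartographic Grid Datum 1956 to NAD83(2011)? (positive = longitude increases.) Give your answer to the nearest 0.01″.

Δλ = -7.02″

sin φ = 0.877975, cos φ = 0.478707, sin λ = -0.604010, cos λ = -0.796977.
East component: ΔE = −sin λ·ΔX + cos λ·ΔY = −(-0.604010)(644.8) + (-0.796977)(619.1) = -103.94 m.
1° of latitude spans 111300 m; at latitude φ, 1° of longitude spans that × cos φ = 53280.1 m, so Δλ = -103.94 / 53280.1 × 3600 = -7.023″.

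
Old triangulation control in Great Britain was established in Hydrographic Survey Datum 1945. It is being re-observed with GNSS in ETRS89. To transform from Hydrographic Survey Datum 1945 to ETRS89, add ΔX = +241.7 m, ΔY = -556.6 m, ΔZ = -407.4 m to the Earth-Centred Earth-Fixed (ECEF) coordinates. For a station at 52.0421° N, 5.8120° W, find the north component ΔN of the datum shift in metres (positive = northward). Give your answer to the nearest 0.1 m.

ΔN = -484.6 m

The local north axis is (−sin φ cos λ, −sin φ sin λ, cos φ), giving ΔN = -189.592 − 44.441 − 250.585 = -484.62 m.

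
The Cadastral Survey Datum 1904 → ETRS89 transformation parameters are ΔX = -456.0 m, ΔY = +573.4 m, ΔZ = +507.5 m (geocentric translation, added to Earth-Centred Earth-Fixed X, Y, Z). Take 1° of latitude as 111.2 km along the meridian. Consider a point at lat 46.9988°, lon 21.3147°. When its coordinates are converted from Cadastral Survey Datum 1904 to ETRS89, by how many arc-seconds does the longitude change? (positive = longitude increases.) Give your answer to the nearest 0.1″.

Δλ = 33.2″

sin φ = 0.731339, cos φ = 0.682014, sin λ = 0.363490, cos λ = 0.931598.
East component: ΔE = −sin λ·ΔX + cos λ·ΔY = −(0.363490)(-456.0) + (0.931598)(573.4) = 699.93 m.
1° of latitude spans 111200 m; at latitude φ, 1° of longitude spans that × cos φ = 75839.9 m, so Δλ = 699.93 / 75839.9 × 3600 = 33.225″.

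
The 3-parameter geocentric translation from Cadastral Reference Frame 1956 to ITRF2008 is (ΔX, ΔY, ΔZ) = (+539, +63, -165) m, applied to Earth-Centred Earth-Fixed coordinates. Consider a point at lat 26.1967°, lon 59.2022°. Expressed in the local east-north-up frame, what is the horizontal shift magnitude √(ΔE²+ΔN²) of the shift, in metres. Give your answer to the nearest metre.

521 m

The local east axis at (φ, λ) is (−sin λ, cos λ, 0), so ΔE = −sin(59.2022°)·539 + cos(59.2022°)·63 = -430.73 m.
The local north axis is (−sin φ cos λ, −sin φ sin λ, cos φ), giving ΔN = -121.830 − 23.890 − 148.052 = -293.77 m.
Horizontal magnitude = √(ΔE² + ΔN²) = √((-430.73)² + (-293.77)²) = 521.38 m.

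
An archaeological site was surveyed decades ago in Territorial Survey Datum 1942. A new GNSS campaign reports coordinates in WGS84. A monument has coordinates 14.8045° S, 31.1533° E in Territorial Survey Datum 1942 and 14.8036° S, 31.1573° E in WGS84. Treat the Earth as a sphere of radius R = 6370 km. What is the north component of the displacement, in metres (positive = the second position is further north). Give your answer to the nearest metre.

Δφ = -14.8036° − -14.8045° = +0.0009°; Δλ = 31.1573° − 31.1533° = +0.0040°.
1° along a meridian = πR/180 = 111177 m.
ΔN = Δφ × 111177 = 100.1 m; ΔE = Δλ × 111177 × cos(-14.8045°) = +0.0040 × 111177 × 0.966803 = 429.9 m.

ΔN = 100 m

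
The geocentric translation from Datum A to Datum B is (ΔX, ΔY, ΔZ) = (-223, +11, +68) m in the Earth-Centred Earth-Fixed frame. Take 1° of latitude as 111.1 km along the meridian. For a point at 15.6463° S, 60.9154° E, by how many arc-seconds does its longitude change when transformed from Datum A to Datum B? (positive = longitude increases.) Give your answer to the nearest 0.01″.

Δλ = 6.74″

sin φ = -0.269698, cos φ = 0.962945, sin λ = 0.873903, cos λ = 0.486101.
East component: ΔE = −sin λ·ΔX + cos λ·ΔY = −(0.873903)(-223) + (0.486101)(11) = 200.23 m.
1° of latitude spans 111100 m; at latitude φ, 1° of longitude spans that × cos φ = 106983.2 m, so Δλ = 200.23 / 106983.2 × 3600 = 6.738″.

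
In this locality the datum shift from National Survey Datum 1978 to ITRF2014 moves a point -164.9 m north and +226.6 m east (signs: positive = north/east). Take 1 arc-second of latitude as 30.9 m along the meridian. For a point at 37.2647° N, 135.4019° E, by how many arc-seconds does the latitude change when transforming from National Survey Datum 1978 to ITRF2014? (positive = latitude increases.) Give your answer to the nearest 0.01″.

Δφ = -5.34″

1″ of latitude = 30.90 m, so Δφ = -164.9 / 30.90 = -5.337″.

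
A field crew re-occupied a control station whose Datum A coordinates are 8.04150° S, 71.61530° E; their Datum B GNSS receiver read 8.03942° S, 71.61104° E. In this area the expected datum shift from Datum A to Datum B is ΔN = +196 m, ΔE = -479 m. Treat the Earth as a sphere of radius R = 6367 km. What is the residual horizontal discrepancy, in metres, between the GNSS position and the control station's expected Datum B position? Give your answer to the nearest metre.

Observed coordinate differences: Δφ = +0.00208°, Δλ = -0.00426°.
Converting to metres (1° lat = 111125 m, cos φ = 0.990167): observed ΔN = 231.1 m, observed ΔE = -468.7 m.
Subtracting the expected shift leaves a residual of 231.1 − (196) = 35.1 m north and -468.7 − (-479) = 10.3 m east.
Residual distance = √(35.1² + 10.3²) = 36.6 m.

37 m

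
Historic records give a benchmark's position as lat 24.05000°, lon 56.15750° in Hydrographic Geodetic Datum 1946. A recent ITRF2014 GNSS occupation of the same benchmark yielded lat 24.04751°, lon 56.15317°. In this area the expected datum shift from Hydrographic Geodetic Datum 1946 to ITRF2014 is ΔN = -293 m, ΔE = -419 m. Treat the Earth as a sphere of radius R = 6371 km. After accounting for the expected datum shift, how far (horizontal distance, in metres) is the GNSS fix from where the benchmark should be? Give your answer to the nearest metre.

Observed coordinate differences: Δφ = -0.00249°, Δλ = -0.00433°.
Converting to metres (1° lat = 111195 m, cos φ = 0.913190): observed ΔN = -276.9 m, observed ΔE = -439.7 m.
Subtracting the expected shift leaves a residual of -276.9 − (-293) = 16.1 m north and -439.7 − (-419) = -20.7 m east.
Residual distance = √(16.1² + (-20.7)²) = 26.2 m.

26 m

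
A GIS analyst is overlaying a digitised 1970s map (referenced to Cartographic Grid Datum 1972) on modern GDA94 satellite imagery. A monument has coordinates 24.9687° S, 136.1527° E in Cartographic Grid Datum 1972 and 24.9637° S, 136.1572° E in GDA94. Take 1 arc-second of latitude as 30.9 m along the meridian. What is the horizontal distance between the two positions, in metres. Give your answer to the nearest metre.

Δφ = -24.9637° − -24.9687° = +0.0050°; Δλ = 136.1572° − 136.1527° = +0.0045°.
1° of latitude = 3600 × 30.90 = 111240 m.
ΔN = Δφ × 111240 = 556.2 m; ΔE = Δλ × 111240 × cos(-24.9687°) = +0.0045 × 111240 × 0.906539 = 453.8 m.
Distance = √(ΔE² + ΔN²) = √(453.8² + 556.2²) = 717.8 m.

718 m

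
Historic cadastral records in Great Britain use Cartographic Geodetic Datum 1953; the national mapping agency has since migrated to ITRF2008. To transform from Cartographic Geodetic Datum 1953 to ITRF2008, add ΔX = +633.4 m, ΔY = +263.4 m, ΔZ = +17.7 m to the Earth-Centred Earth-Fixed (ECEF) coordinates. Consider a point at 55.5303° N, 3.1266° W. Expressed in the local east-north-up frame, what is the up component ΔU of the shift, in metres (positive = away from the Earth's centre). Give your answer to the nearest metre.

ΔU = 364 m

The local up (radial) axis is (cos φ cos λ, cos φ sin λ, sin φ), giving ΔU = 357.952 − 8.131 + 14.592 = 364.41 m.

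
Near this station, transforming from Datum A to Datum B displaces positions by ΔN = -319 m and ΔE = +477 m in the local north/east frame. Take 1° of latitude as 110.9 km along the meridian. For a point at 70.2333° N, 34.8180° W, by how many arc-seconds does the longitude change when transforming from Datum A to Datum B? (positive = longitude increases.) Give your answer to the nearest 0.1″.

Δλ = 45.8″

At latitude 70.2333°, cos φ = 0.338191.
1° of longitude at this latitude = 110.9 × cos φ = 37.51 km, so Δλ = 477.0 / 37505.4 = 0.0127182° = 45.785″.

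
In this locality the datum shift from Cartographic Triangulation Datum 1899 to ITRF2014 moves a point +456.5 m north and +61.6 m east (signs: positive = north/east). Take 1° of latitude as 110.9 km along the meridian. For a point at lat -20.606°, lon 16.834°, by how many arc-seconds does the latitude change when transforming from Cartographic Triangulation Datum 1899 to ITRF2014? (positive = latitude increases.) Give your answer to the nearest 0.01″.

Δφ = 14.82″

1° of latitude = 110.9 km, so Δφ = 456.5 / 110900 = 0.0041163° = 14.819″.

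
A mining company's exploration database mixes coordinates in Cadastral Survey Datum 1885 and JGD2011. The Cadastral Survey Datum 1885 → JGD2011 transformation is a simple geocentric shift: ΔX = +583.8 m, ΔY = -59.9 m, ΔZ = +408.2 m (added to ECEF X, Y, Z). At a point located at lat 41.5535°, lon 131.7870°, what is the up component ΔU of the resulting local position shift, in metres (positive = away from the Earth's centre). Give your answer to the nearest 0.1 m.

ΔU = -53.8 m

The local up (radial) axis is (cos φ cos λ, cos φ sin λ, sin φ), giving ΔU = -291.120 − 33.423 + 270.767 = -53.78 m.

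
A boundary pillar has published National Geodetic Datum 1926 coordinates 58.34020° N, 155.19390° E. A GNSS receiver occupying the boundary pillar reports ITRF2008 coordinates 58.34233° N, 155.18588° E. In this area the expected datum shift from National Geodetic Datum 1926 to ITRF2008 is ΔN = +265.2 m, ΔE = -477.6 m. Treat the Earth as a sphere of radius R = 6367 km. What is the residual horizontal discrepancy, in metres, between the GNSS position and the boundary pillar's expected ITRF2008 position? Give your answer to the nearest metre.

30 m

Observed coordinate differences: Δφ = +0.00213°, Δλ = -0.00802°.
Converting to metres (1° lat = 111125 m, cos φ = 0.524875): observed ΔN = 236.7 m, observed ΔE = -467.8 m.
Subtracting the expected shift leaves a residual of 236.7 − (265.2) = -28.5 m north and -467.8 − (-477.6) = 9.8 m east.
Residual distance = √((-28.5)² + 9.8²) = 30.1 m.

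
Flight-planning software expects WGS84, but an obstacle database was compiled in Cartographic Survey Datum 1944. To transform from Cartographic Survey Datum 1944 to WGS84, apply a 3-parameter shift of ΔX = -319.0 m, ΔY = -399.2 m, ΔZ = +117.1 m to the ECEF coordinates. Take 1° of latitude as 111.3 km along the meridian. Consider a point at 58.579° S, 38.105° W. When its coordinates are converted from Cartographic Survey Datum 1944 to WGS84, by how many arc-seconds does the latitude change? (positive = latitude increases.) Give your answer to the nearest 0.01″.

Δφ = 1.85″

sin φ = -0.853360, cos φ = 0.521322, sin λ = -0.617105, cos λ = 0.786881.
North component: ΔN = −sin φ cos λ·ΔX − sin φ sin λ·ΔY + cos φ·ΔZ = −(-0.853360)(0.786881)(-319.0) − (-0.853360)(-0.617105)(-399.2) + (0.521322)(117.1) = 57.06 m.
1° of latitude spans 111300 m, so Δφ = 57.06 / 111300 × 3600 = 1.846″.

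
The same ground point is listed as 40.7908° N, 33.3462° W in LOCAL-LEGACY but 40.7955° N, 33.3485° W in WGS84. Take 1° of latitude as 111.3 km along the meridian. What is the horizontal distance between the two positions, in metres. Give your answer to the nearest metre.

Δφ = 40.7955° − 40.7908° = +0.0047°; Δλ = -33.3485° − -33.3462° = -0.0023°.
ΔN = Δφ × 111300 = 523.1 m; ΔE = Δλ × 111300 × cos(40.7908°) = -0.0023 × 111300 × 0.757100 = -193.8 m.
Distance = √(ΔE² + ΔN²) = √((-193.8)² + 523.1²) = 557.9 m.

558 m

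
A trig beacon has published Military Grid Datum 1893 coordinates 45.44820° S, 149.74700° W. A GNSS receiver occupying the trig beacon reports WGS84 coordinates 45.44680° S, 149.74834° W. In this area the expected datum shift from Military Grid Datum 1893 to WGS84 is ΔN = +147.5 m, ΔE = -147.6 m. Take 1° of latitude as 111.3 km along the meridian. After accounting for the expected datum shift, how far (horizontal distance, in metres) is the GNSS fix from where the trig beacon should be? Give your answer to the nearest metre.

Observed coordinate differences: Δφ = +0.00140°, Δλ = -0.00134°.
Converting to metres (1° lat = 111300 m, cos φ = 0.701554): observed ΔN = 155.8 m, observed ΔE = -104.6 m.
Subtracting the expected shift leaves a residual of 155.8 − (147.5) = 8.3 m north and -104.6 − (-147.6) = 43.0 m east.
Residual distance = √(8.3² + 43.0²) = 43.8 m.

44 m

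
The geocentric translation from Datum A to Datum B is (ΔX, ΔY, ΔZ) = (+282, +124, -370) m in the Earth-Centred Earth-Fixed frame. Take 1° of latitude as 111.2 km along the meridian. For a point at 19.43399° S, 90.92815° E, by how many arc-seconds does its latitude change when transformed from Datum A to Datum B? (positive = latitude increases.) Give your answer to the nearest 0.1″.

Δφ = -10.0″

sin φ = -0.332721, cos φ = 0.943025, sin λ = 0.999869, cos λ = -0.016199.
North component: ΔN = −sin φ cos λ·ΔX − sin φ sin λ·ΔY + cos φ·ΔZ = −(-0.332721)(-0.016199)(282) − (-0.332721)(0.999869)(124) + (0.943025)(-370) = -309.19 m.
1° of latitude spans 111200 m, so Δφ = -309.19 / 111200 × 3600 = -10.010″.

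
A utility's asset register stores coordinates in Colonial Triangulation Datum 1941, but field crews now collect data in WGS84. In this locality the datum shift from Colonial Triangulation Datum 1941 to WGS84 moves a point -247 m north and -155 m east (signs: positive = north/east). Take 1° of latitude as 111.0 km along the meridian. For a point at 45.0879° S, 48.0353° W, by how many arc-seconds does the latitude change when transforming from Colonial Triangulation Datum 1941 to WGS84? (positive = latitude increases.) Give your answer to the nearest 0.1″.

Δφ = -8.0″

1° of latitude = 111.0 km, so Δφ = -247.0 / 111000 = -0.0022252° = -8.011″.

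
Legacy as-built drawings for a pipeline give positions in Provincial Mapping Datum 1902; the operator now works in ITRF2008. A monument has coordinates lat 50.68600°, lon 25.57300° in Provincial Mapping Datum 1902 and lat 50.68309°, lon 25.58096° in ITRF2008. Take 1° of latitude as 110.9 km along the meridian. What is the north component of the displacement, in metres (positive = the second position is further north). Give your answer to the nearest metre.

ΔN = -323 m

Δφ = 50.68309° − 50.68600° = -0.00291°; Δλ = 25.58096° − 25.57300° = +0.00796°.
ΔN = Δφ × 110900 = -322.7 m; ΔE = Δλ × 110900 × cos(50.68600°) = +0.00796 × 110900 × 0.633570 = 559.3 m.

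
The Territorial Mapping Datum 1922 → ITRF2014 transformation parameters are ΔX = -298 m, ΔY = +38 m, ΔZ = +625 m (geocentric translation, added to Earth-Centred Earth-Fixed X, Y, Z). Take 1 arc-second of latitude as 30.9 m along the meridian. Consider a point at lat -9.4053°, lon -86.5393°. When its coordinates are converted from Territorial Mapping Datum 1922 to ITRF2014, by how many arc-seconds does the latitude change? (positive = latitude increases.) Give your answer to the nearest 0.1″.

sin φ = -0.163417, cos φ = 0.986557, sin λ = -0.998176, cos λ = 0.060364.
North component: ΔN = −sin φ cos λ·ΔX − sin φ sin λ·ΔY + cos φ·ΔZ = −(-0.163417)(0.060364)(-298) − (-0.163417)(-0.998176)(38) + (0.986557)(625) = 607.46 m.
1° of latitude spans 3600 × 30.90 = 111240 m, so Δφ = 607.46 / 111240 × 3600 = 19.659″.

Δφ = 19.7″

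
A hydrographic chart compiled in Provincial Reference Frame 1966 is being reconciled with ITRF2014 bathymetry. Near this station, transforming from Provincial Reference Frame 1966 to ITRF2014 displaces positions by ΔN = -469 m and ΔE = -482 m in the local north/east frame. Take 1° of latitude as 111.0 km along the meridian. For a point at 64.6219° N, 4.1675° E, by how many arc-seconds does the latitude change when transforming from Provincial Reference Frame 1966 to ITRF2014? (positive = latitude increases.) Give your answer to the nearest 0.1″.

1° of latitude = 111.0 km, so Δφ = -469.0 / 111000 = -0.0042252° = -15.211″.

Δφ = -15.2″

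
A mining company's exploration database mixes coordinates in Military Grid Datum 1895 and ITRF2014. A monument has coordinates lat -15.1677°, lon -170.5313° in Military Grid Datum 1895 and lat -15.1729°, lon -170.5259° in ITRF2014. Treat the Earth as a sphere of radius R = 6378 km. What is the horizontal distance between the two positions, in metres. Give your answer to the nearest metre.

Δφ = -15.1729° − -15.1677° = -0.0052°; Δλ = -170.5259° − -170.5313° = +0.0054°.
1° along a meridian = πR/180 = 111317 m.
ΔN = Δφ × 111317 = -578.8 m; ΔE = Δλ × 111317 × cos(-15.1677°) = +0.0054 × 111317 × 0.965164 = 580.2 m.
Distance = √(ΔE² + ΔN²) = √(580.2² + (-578.8)²) = 819.6 m.

820 m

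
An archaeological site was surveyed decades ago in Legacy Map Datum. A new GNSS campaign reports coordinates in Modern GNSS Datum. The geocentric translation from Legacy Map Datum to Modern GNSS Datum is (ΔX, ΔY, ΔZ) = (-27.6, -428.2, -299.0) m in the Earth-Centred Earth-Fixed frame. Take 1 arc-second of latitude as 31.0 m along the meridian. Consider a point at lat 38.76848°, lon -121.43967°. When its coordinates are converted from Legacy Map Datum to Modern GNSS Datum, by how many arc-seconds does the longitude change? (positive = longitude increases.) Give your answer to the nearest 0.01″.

Δλ = 8.27″

sin φ = 0.626175, cos φ = 0.779683, sin λ = -0.853190, cos λ = -0.521600.
East component: ΔE = −sin λ·ΔX + cos λ·ΔY = −(-0.853190)(-27.6) + (-0.521600)(-428.2) = 199.80 m.
1° of latitude spans 3600 × 31.00 = 111600 m; at latitude φ, 1° of longitude spans that × cos φ = 87012.6 m, so Δλ = 199.80 / 87012.6 × 3600 = 8.266″.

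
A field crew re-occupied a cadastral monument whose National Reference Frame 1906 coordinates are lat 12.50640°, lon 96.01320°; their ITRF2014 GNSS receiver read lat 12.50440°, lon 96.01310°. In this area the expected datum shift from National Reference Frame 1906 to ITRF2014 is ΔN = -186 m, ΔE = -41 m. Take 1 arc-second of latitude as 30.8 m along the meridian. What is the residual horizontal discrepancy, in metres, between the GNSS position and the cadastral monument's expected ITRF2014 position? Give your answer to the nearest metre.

Observed coordinate differences: Δφ = -0.00200°, Δλ = -0.00010°.
Converting to metres (1° lat = 110880 m, cos φ = 0.976272): observed ΔN = -221.8 m, observed ΔE = -10.8 m.
Subtracting the expected shift leaves a residual of -221.8 − (-186) = -35.8 m north and -10.8 − (-41) = 30.2 m east.
Residual distance = √((-35.8)² + 30.2²) = 46.8 m.

47 m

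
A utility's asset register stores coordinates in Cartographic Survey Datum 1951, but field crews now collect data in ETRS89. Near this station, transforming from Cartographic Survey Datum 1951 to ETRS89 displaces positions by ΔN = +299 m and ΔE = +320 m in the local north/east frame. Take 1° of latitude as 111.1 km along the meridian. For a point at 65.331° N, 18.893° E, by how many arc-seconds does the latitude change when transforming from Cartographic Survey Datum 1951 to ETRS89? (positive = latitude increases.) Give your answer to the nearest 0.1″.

Δφ = 9.7″

1° of latitude = 111.1 km, so Δφ = 299.0 / 111100 = 0.0026913° = 9.689″.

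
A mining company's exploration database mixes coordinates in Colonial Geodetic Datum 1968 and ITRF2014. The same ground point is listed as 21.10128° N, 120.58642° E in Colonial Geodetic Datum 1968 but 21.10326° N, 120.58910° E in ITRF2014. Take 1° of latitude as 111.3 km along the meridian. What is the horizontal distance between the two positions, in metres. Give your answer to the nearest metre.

Δφ = 21.10326° − 21.10128° = +0.00198°; Δλ = 120.58910° − 120.58642° = +0.00268°.
ΔN = Δφ × 111300 = 220.4 m; ΔE = Δλ × 111300 × cos(21.10128°) = +0.00268 × 111300 × 0.932945 = 278.3 m.
Distance = √(ΔE² + ΔN²) = √(278.3² + 220.4²) = 355.0 m.

355 m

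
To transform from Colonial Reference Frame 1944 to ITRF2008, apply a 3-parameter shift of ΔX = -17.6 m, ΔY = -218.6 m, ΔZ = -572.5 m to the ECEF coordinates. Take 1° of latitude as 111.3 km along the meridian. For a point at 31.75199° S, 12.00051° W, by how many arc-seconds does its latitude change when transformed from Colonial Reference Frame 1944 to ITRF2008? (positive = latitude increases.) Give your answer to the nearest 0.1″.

sin φ = -0.526243, cos φ = 0.850334, sin λ = -0.207920, cos λ = 0.978146.
North component: ΔN = −sin φ cos λ·ΔX − sin φ sin λ·ΔY + cos φ·ΔZ = −(-0.526243)(0.978146)(-17.6) − (-0.526243)(-0.207920)(-218.6) + (0.850334)(-572.5) = -471.96 m.
1° of latitude spans 111300 m, so Δφ = -471.96 / 111300 × 3600 = -15.265″.

Δφ = -15.3″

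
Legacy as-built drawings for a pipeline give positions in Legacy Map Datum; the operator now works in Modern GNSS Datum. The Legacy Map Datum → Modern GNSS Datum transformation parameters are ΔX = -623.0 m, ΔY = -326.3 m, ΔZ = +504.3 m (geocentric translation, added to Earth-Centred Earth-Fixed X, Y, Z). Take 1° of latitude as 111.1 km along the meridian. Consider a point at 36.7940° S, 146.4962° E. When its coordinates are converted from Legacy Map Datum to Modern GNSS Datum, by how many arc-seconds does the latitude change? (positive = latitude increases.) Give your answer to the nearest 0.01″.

sin φ = -0.598940, cos φ = 0.800794, sin λ = 0.551992, cos λ = -0.833849.
North component: ΔN = −sin φ cos λ·ΔX − sin φ sin λ·ΔY + cos φ·ΔZ = −(-0.598940)(-0.833849)(-623.0) − (-0.598940)(0.551992)(-326.3) + (0.800794)(504.3) = 607.10 m.
1° of latitude spans 111100 m, so Δφ = 607.10 / 111100 × 3600 = 19.672″.

Δφ = 19.67″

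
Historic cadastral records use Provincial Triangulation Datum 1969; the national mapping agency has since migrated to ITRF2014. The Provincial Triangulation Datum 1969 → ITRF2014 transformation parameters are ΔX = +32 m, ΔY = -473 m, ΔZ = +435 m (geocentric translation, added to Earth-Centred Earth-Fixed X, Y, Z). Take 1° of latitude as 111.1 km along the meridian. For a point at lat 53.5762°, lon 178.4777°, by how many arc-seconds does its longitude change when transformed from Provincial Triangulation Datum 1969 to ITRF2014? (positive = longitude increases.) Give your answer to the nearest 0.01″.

Δλ = 25.76″

sin φ = 0.804647, cos φ = 0.593753, sin λ = 0.026566, cos λ = -0.999647.
East component: ΔE = −sin λ·ΔX + cos λ·ΔY = −(0.026566)(32) + (-0.999647)(-473) = 471.98 m.
1° of latitude spans 111100 m; at latitude φ, 1° of longitude spans that × cos φ = 65966.0 m, so Δλ = 471.98 / 65966.0 × 3600 = 25.758″.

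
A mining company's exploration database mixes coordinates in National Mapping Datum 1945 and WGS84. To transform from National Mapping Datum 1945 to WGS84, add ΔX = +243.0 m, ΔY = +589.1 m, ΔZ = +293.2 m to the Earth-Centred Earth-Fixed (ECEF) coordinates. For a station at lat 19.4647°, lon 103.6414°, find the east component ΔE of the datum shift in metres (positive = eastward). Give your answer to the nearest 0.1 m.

ΔE = -375.1 m

The local east axis at (φ, λ) is (−sin λ, cos λ, 0), so ΔE = −sin(103.6414°)·243.0 + cos(103.6414°)·589.1 = -375.08 m.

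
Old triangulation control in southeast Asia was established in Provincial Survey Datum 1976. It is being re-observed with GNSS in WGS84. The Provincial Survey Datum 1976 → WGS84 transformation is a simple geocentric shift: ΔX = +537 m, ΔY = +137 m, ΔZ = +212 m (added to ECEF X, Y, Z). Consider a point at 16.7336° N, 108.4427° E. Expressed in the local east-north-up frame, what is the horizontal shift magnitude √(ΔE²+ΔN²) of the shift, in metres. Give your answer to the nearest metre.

593 m

At φ = 16.7336°, λ = 108.4427°: sin φ = 0.287922, cos φ = 0.957654, sin λ = 0.948641, cos λ = -0.316356.
ΔE = −sin λ·ΔX + cos λ·ΔY = −(0.948641)·(537) + (-0.316356)·(137) = -552.76 m.
ΔN = −sin φ cos λ·ΔX − sin φ sin λ·ΔY + cos φ·ΔZ = −(0.287922)(-0.316356)(537) − (0.287922)(0.948641)(137) + (0.957654)(212) = 214.52 m.
Horizontal magnitude = √(ΔE² + ΔN²) = √((-552.76)² + 214.52²) = 592.93 m.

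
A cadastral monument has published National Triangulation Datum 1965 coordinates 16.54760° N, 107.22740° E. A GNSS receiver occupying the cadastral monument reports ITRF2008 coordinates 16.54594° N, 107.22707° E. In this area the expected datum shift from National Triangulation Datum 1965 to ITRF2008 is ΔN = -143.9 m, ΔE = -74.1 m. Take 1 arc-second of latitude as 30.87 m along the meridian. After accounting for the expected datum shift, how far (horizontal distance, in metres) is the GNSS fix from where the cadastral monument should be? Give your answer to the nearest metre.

Observed coordinate differences: Δφ = -0.00166°, Δλ = -0.00033°.
Converting to metres (1° lat = 111132 m, cos φ = 0.958583): observed ΔN = -184.5 m, observed ΔE = -35.2 m.
Subtracting the expected shift leaves a residual of -184.5 − (-143.9) = -40.6 m north and -35.2 − (-74.1) = 38.9 m east.
Residual distance = √((-40.6)² + 38.9²) = 56.2 m.

56 m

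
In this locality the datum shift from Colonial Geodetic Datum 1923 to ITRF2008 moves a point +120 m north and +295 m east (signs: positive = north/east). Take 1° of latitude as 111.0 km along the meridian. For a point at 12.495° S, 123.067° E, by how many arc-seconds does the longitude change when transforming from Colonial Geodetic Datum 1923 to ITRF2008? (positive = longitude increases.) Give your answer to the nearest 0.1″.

At latitude -12.495°, cos φ = 0.976315.
1° of longitude at this latitude = 111.0 × cos φ = 108.37 km, so Δλ = 295.0 / 108371.0 = 0.0027221° = 9.800″.

Δλ = 9.8″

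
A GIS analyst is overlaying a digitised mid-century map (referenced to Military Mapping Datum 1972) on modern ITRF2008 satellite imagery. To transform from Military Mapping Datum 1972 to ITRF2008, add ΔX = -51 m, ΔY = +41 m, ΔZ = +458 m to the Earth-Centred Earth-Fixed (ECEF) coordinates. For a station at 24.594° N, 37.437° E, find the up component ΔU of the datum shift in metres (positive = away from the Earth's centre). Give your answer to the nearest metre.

ΔU = 176 m

At φ = 24.594°, λ = 37.437°: sin φ = 0.416186, cos φ = 0.909280, sin λ = 0.607889, cos λ = 0.794022.
ΔU = cos φ cos λ·ΔX + cos φ sin λ·ΔY + sin φ·ΔZ = (0.909280)(0.794022)(-51) + (0.909280)(0.607889)(41) + (0.416186)(458) = 176.45 m.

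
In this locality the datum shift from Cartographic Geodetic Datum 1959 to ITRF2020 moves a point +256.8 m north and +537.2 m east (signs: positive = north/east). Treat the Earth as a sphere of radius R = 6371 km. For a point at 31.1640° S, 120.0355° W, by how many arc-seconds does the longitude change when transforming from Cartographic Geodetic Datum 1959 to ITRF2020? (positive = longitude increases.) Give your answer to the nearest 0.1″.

Δλ = 20.3″

At latitude -31.1640°, cos φ = 0.855690.
One radian of longitude at latitude φ spans R cos φ, so Δλ = ΔE / (R cos φ) = 537.2 / (6371000 × 0.855690) = 9.8540e-05 rad = 20.325″.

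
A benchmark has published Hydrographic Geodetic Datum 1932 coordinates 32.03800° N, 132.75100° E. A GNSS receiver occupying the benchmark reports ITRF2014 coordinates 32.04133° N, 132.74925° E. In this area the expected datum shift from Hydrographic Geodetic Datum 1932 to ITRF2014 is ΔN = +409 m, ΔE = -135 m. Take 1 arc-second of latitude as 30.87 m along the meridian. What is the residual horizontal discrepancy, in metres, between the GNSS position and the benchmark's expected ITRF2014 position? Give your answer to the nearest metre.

Observed coordinate differences: Δφ = +0.00333°, Δλ = -0.00175°.
Converting to metres (1° lat = 111132 m, cos φ = 0.847696): observed ΔN = 370.1 m, observed ΔE = -164.9 m.
Subtracting the expected shift leaves a residual of 370.1 − (409) = -38.9 m north and -164.9 − (-135) = -29.9 m east.
Residual distance = √((-38.9)² + (-29.9)²) = 49.1 m.

49 m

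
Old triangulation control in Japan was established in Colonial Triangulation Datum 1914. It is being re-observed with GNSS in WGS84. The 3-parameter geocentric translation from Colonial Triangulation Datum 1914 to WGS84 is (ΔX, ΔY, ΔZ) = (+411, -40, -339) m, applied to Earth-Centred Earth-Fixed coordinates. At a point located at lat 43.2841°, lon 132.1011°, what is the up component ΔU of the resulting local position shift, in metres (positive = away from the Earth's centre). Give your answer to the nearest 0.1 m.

ΔU = -454.6 m

The local up (radial) axis is (cos φ cos λ, cos φ sin λ, sin φ), giving ΔU = -200.591 − 21.605 − 232.424 = -454.62 m.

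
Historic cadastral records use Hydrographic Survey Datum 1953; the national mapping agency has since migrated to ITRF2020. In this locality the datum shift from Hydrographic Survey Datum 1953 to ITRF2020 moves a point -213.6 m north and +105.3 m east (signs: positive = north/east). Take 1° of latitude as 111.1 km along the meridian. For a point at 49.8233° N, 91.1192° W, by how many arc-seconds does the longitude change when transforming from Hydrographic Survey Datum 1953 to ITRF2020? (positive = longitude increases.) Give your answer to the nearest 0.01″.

At latitude 49.8233°, cos φ = 0.645147.
1° of longitude at this latitude = 111.1 × cos φ = 71.68 km, so Δλ = 105.3 / 71675.8 = 0.0014691° = 5.289″.

Δλ = 5.29″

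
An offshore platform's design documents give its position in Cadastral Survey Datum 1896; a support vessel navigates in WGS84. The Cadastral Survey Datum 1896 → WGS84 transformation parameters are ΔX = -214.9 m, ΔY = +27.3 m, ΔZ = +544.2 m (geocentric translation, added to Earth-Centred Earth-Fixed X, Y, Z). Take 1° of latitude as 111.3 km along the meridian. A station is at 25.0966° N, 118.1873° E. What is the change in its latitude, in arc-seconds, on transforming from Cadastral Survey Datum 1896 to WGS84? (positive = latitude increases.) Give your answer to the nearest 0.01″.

Δφ = 14.22″

sin φ = 0.424146, cos φ = 0.905594, sin λ = 0.881408, cos λ = -0.472355.
North component: ΔN = −sin φ cos λ·ΔX − sin φ sin λ·ΔY + cos φ·ΔZ = −(0.424146)(-0.472355)(-214.9) − (0.424146)(0.881408)(27.3) + (0.905594)(544.2) = 439.56 m.
1° of latitude spans 111300 m, so Δφ = 439.56 / 111300 × 3600 = 14.218″.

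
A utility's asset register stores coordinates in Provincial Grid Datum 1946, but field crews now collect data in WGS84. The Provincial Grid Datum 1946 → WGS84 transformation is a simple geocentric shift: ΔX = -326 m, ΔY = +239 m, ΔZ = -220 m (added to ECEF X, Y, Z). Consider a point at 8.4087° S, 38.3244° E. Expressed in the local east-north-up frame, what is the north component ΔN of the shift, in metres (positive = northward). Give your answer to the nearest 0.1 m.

At φ = -8.4087°, λ = 38.3244°: sin φ = -0.146233, cos φ = 0.989250, sin λ = 0.620113, cos λ = 0.784512.
ΔN = −sin φ cos λ·ΔX − sin φ sin λ·ΔY + cos φ·ΔZ = −(-0.146233)(0.784512)(-326) − (-0.146233)(0.620113)(239) + (0.989250)(-220) = -233.36 m.

ΔN = -233.4 m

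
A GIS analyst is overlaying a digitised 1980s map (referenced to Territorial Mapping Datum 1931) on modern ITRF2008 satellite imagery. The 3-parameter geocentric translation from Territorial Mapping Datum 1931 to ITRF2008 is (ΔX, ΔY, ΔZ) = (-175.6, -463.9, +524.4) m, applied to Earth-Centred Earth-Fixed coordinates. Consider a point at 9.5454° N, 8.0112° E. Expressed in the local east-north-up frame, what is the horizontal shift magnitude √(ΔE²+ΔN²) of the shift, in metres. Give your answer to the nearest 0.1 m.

The local east axis at (φ, λ) is (−sin λ, cos λ, 0), so ΔE = −sin(8.0112°)·(-175.6) + cos(8.0112°)·(-463.9) = -434.90 m.
The local north axis is (−sin φ cos λ, −sin φ sin λ, cos φ), giving ΔN = 28.835 + 10.721 + 517.139 = 556.70 m.
Horizontal magnitude = √(ΔE² + ΔN²) = √((-434.90)² + 556.70²) = 706.43 m.

706.4 m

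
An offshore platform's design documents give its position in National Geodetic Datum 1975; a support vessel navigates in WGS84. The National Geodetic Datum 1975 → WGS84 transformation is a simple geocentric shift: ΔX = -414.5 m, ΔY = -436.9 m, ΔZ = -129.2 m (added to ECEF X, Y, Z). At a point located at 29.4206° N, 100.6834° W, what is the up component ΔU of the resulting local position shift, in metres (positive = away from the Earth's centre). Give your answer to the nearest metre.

The local up (radial) axis is (cos φ cos λ, cos φ sin λ, sin φ), giving ΔU = 66.931 + 373.960 − 63.465 = 377.43 m.

ΔU = 377 m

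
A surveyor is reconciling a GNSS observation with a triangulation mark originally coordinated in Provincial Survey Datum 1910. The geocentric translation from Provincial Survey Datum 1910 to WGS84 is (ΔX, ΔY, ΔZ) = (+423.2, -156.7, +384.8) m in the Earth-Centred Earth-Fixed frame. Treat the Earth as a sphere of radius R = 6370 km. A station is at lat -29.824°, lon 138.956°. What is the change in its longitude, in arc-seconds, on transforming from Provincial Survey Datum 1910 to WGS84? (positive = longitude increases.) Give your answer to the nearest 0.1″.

sin φ = -0.497337, cos φ = 0.867557, sin λ = 0.656638, cos λ = -0.754206.
East component: ΔE = −sin λ·ΔX + cos λ·ΔY = −(0.656638)(423.2) + (-0.754206)(-156.7) = -159.71 m.
1° of latitude spans πR/180 = 111177 m; at latitude φ, 1° of longitude spans that × cos φ = 96452.8 m, so Δλ = -159.71 / 96452.8 × 3600 = -5.961″.

Δλ = -6.0″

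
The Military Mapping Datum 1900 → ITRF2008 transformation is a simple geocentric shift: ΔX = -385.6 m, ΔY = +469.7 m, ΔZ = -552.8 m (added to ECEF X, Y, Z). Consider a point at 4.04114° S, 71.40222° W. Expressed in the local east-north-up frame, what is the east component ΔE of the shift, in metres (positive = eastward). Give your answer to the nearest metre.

ΔE = -216 m

The local east axis at (φ, λ) is (−sin λ, cos λ, 0), so ΔE = −sin(-71.40222°)·(-385.6) + cos(-71.40222°)·469.7 = -215.67 m.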